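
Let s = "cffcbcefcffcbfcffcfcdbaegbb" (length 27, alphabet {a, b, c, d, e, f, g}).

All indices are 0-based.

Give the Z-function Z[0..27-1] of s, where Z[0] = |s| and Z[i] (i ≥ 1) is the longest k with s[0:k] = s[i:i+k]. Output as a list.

Z[0]=27
i=1: fresh scan; Z[1]=0
i=2: fresh scan; Z[2]=0
i=3: fresh scan; Z[3]=1 scan→box=[3,4)
i=4: fresh scan; Z[4]=0
i=5: fresh scan; Z[5]=1 scan→box=[5,6)
i=6: fresh scan; Z[6]=0
i=7: fresh scan; Z[7]=0
i=8: fresh scan; Z[8]=5 scan→box=[8,13)
i=9: min(r-i=4, Z[1]=0)=0; Z[9]=0
i=10: min(r-i=3, Z[2]=0)=0; Z[10]=0
i=11: min(r-i=2, Z[3]=1)=1; Z[11]=1
i=12: min(r-i=1, Z[4]=0)=0; Z[12]=0
i=13: fresh scan; Z[13]=0
i=14: fresh scan; Z[14]=4 scan→box=[14,18)
i=15: min(r-i=3, Z[1]=0)=0; Z[15]=0
i=16: min(r-i=2, Z[2]=0)=0; Z[16]=0
i=17: min(r-i=1, Z[3]=1)=1; Z[17]=2 scan→box=[17,19)
i=18: min(r-i=1, Z[1]=0)=0; Z[18]=0
i=19: fresh scan; Z[19]=1 scan→box=[19,20)
i=20: fresh scan; Z[20]=0
i=21: fresh scan; Z[21]=0
i=22: fresh scan; Z[22]=0
i=23: fresh scan; Z[23]=0
i=24: fresh scan; Z[24]=0
i=25: fresh scan; Z[25]=0
i=26: fresh scan; Z[26]=0

[27, 0, 0, 1, 0, 1, 0, 0, 5, 0, 0, 1, 0, 0, 4, 0, 0, 2, 0, 1, 0, 0, 0, 0, 0, 0, 0]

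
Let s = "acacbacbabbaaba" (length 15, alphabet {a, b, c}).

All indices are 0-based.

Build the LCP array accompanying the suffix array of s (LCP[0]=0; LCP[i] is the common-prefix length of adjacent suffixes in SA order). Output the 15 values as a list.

rank | idx | suffix
   0 |  14 | a
   1 |  11 | aaba
   2 |  12 | aba
   3 |   8 | abbaaba
   4 |   0 | acacbacbabbaaba
   5 |   5 | acbabbaaba
   6 |   2 | acbacbabbaaba
   7 |  13 | ba
   8 |  10 | baaba
   9 |   7 | babbaaba
  10 |   4 | bacbabbaaba
  11 |   9 | bbaaba
  12 |   1 | cacbacbabbaaba
  13 |   6 | cbabbaaba
  14 |   3 | cbacbabbaaba

SA = [14, 11, 12, 8, 0, 5, 2, 13, 10, 7, 4, 9, 1, 6, 3]
[i] adj suffixes → lcp
  [1] 14/11 → 1 ('a')
  [2] 11/12 → 1 ('a')
  [3] 12/8 → 2 ('ab')
  [4] 8/0 → 1 ('a')
  [5] 0/5 → 2 ('ac')
  [6] 5/2 → 4 ('acba')
  [7] 2/13 → 0 ('')
  [8] 13/10 → 2 ('ba')
  [9] 10/7 → 2 ('ba')
  [10] 7/4 → 2 ('ba')
  [11] 4/9 → 1 ('b')
  [12] 9/1 → 0 ('')
  [13] 1/6 → 1 ('c')
  [14] 6/3 → 3 ('cba')

[0, 1, 1, 2, 1, 2, 4, 0, 2, 2, 2, 1, 0, 1, 3]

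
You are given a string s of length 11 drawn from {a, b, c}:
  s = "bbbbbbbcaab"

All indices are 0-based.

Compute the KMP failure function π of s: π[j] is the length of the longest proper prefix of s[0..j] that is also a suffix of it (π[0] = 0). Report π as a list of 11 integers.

[0, 1, 2, 3, 4, 5, 6, 0, 0, 0, 1]

π[0] = 0
j=1 s[j]='b': π[1]=1 (border 'b')
j=2 s[j]='b': π[2]=2 (border 'bb')
j=3 s[j]='b': π[3]=3 (border 'bbb')
j=4 s[j]='b': π[4]=4 (border 'bbbb')
j=5 s[j]='b': π[5]=5 (border 'bbbbb')
j=6 s[j]='b': π[6]=6 (border 'bbbbbb')
j=7 s[j]='c': k: 6→5→4→3→2→1→0; π[7]=0 (border '')
j=8 s[j]='a': π[8]=0 (border '')
j=9 s[j]='a': π[9]=0 (border '')
j=10 s[j]='b': π[10]=1 (border 'b')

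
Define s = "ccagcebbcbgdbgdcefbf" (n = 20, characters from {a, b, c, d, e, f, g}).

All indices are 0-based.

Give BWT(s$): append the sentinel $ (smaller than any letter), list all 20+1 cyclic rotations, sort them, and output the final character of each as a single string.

fcebfcdcb$gdggccbeabb

rank  rotation               last
    0  $ccagcebbcbgdbgdcefbf  f
    1  agcebbcbgdbgdcefbf$cc  c
    2  bbcbgdbgdcefbf$ccagce  e
    3  bcbgdbgdcefbf$ccagceb  b
    4  bf$ccagcebbcbgdbgdcef  f
    5  bgdbgdcefbf$ccagcebbc  c
    6  bgdcefbf$ccagcebbcbgd  d
    7  cagcebbcbgdbgdcefbf$c  c
    8  cbgdbgdcefbf$ccagcebb  b
    9  ccagcebbcbgdbgdcefbf$  $
   10  cebbcbgdbgdcefbf$ccag  g
   11  cefbf$ccagcebbcbgdbgd  d
   12  dbgdcefbf$ccagcebbcbg  g
   13  dcefbf$ccagcebbcbgdbg  g
   14  ebbcbgdbgdcefbf$ccagc  c
   15  efbf$ccagcebbcbgdbgdc  c
   16  f$ccagcebbcbgdbgdcefb  b
   17  fbf$ccagcebbcbgdbgdce  e
   18  gcebbcbgdbgdcefbf$cca  a
   19  gdbgdcefbf$ccagcebbcb  b
   20  gdcefbf$ccagcebbcbgdb  b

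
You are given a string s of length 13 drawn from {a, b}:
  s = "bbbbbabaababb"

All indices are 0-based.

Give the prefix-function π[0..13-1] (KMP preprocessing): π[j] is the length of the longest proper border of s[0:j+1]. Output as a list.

[0, 1, 2, 3, 4, 0, 1, 0, 0, 1, 0, 1, 2]

π[0] = 0
j=1 s[j]='b': π[1]=1 (border 'b')
j=2 s[j]='b': π[2]=2 (border 'bb')
j=3 s[j]='b': π[3]=3 (border 'bbb')
j=4 s[j]='b': π[4]=4 (border 'bbbb')
j=5 s[j]='a': k: 4→3→2→1→0; π[5]=0 (border '')
j=6 s[j]='b': π[6]=1 (border 'b')
j=7 s[j]='a': k: 1→0; π[7]=0 (border '')
j=8 s[j]='a': π[8]=0 (border '')
j=9 s[j]='b': π[9]=1 (border 'b')
j=10 s[j]='a': k: 1→0; π[10]=0 (border '')
j=11 s[j]='b': π[11]=1 (border 'b')
j=12 s[j]='b': π[12]=2 (border 'bb')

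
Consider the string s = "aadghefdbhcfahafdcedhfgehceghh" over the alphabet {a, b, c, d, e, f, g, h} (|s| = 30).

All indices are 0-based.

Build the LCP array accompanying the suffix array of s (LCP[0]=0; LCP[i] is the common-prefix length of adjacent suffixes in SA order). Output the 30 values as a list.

[0, 1, 1, 1, 0, 0, 2, 1, 0, 1, 1, 1, 0, 1, 1, 1, 0, 1, 2, 1, 0, 1, 2, 0, 1, 1, 2, 1, 1, 1]

rank→(start, suffix):
  0 → (0, 'aadghefdbhcfahafdcedhfgehceghh')
  1 → (1, 'adghefdbhcfahafdcedhfgehceghh')
  2 → (14, 'afdcedhfgehceghh')
  3 → (12, 'ahafdcedhfgehceghh')
  4 → (8, 'bhcfahafdcedhfgehceghh')
  5 → (17, 'cedhfgehceghh')
  6 → (25, 'ceghh')
  7 → (10, 'cfahafdcedhfgehceghh')
  8 → (7, 'dbhcfahafdcedhfgehceghh')
  9 → (16, 'dcedhfgehceghh')
  10 → (2, 'dghefdbhcfahafdcedhfgehceghh')
  11 → (19, 'dhfgehceghh')
  12 → (18, 'edhfgehceghh')
  13 → (5, 'efdbhcfahafdcedhfgehceghh')
  14 → (26, 'eghh')
  15 → (23, 'ehceghh')
  16 → (11, 'fahafdcedhfgehceghh')
  17 → (6, 'fdbhcfahafdcedhfgehceghh')
  18 → (15, 'fdcedhfgehceghh')
  19 → (21, 'fgehceghh')
  20 → (22, 'gehceghh')
  21 → (3, 'ghefdbhcfahafdcedhfgehceghh')
  22 → (27, 'ghh')
  23 → (29, 'h')
  24 → (13, 'hafdcedhfgehceghh')
  25 → (24, 'hceghh')
  26 → (9, 'hcfahafdcedhfgehceghh')
  27 → (4, 'hefdbhcfahafdcedhfgehceghh')
  28 → (20, 'hfgehceghh')
  29 → (28, 'hh')

SA = [0, 1, 14, 12, 8, 17, 25, 10, 7, 16, 2, 19, 18, 5, 26, 23, 11, 6, 15, 21, 22, 3, 27, 29, 13, 24, 9, 4, 20, 28]
[i] adj suffixes → lcp
  [1] 0/1 → 1 ('a')
  [2] 1/14 → 1 ('a')
  [3] 14/12 → 1 ('a')
  [4] 12/8 → 0 ('')
  [5] 8/17 → 0 ('')
  [6] 17/25 → 2 ('ce')
  [7] 25/10 → 1 ('c')
  [8] 10/7 → 0 ('')
  [9] 7/16 → 1 ('d')
  [10] 16/2 → 1 ('d')
  [11] 2/19 → 1 ('d')
  [12] 19/18 → 0 ('')
  [13] 18/5 → 1 ('e')
  [14] 5/26 → 1 ('e')
  [15] 26/23 → 1 ('e')
  [16] 23/11 → 0 ('')
  [17] 11/6 → 1 ('f')
  [18] 6/15 → 2 ('fd')
  [19] 15/21 → 1 ('f')
  [20] 21/22 → 0 ('')
  [21] 22/3 → 1 ('g')
  [22] 3/27 → 2 ('gh')
  [23] 27/29 → 0 ('')
  [24] 29/13 → 1 ('h')
  [25] 13/24 → 1 ('h')
  [26] 24/9 → 2 ('hc')
  [27] 9/4 → 1 ('h')
  [28] 4/20 → 1 ('h')
  [29] 20/28 → 1 ('h')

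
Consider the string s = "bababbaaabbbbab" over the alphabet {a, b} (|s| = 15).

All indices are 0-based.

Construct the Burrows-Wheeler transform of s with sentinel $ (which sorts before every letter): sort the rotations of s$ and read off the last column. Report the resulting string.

rank  rotation          last
    0  $bababbaaabbbbab  b
    1  aaabbbbab$bababb  b
    2  aabbbbab$bababba  a
    3  ab$bababbaaabbbb  b
    4  ababbaaabbbbab$b  b
    5  abbaaabbbbab$bab  b
    6  abbbbab$bababbaa  a
    7  b$bababbaaabbbba  a
    8  baaabbbbab$babab  b
    9  bab$bababbaaabbb  b
   10  bababbaaabbbbab$  $
   11  babbaaabbbbab$ba  a
   12  bbaaabbbbab$baba  a
   13  bbab$bababbaaabb  b
   14  bbbab$bababbaaab  b
   15  bbbbab$bababbaaa  a

bbabbbaabb$aabba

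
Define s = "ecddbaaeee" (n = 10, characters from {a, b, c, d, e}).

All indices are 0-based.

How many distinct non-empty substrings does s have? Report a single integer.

rank→(start, suffix):
  0 → (5, 'aaeee')
  1 → (6, 'aeee')
  2 → (4, 'baaeee')
  3 → (1, 'cddbaaeee')
  4 → (3, 'dbaaeee')
  5 → (2, 'ddbaaeee')
  6 → (9, 'e')
  7 → (0, 'ecddbaaeee')
  8 → (8, 'ee')
  9 → (7, 'eee')

SA = [5, 6, 4, 1, 3, 2, 9, 0, 8, 7]
[i] adj suffixes → lcp
  [1] 5/6 → 1 ('a')
  [2] 6/4 → 0 ('')
  [3] 4/1 → 0 ('')
  [4] 1/3 → 0 ('')
  [5] 3/2 → 1 ('d')
  [6] 2/9 → 0 ('')
  [7] 9/0 → 1 ('e')
  [8] 0/8 → 1 ('e')
  [9] 8/7 → 2 ('ee')

n(n+1)/2 = 10·11/2 = 55
Σ LCP = 0 + 1 + 0 + 0 + 0 + 1 + 0 + 1 + 1 + 2 = 6
distinct = 55 − 6 = 49

49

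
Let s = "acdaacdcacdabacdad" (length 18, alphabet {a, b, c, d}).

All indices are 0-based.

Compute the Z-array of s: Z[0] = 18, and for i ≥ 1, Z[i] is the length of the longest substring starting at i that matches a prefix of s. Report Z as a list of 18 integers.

[18, 0, 0, 1, 3, 0, 0, 0, 4, 0, 0, 1, 0, 4, 0, 0, 1, 0]

Z[0]=18
i=1: i≥r, start 0; Z[1]=0
i=2: i≥r, start 0; Z[2]=0
i=3: i≥r, start 0; Z[3]=1 extend→box=[3,4)
i=4: i≥r, start 0; Z[4]=3 extend→box=[4,7)
i=5: min(r-i=2, Z[1]=0)=0; Z[5]=0
i=6: min(r-i=1, Z[2]=0)=0; Z[6]=0
i=7: i≥r, start 0; Z[7]=0
i=8: i≥r, start 0; Z[8]=4 extend→box=[8,12)
i=9: min(r-i=3, Z[1]=0)=0; Z[9]=0
i=10: min(r-i=2, Z[2]=0)=0; Z[10]=0
i=11: min(r-i=1, Z[3]=1)=1; Z[11]=1
i=12: i≥r, start 0; Z[12]=0
i=13: i≥r, start 0; Z[13]=4 extend→box=[13,17)
i=14: min(r-i=3, Z[1]=0)=0; Z[14]=0
i=15: min(r-i=2, Z[2]=0)=0; Z[15]=0
i=16: min(r-i=1, Z[3]=1)=1; Z[16]=1
i=17: i≥r, start 0; Z[17]=0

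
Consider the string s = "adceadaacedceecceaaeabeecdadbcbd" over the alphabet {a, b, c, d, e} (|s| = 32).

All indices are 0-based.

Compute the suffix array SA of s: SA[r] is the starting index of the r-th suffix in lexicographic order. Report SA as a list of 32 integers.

rank→(start, suffix):
  0 → (6, 'aacedceecceaaeabeecdadbcbd')
  1 → (17, 'aaeabeecdadbcbd')
  2 → (20, 'abeecdadbcbd')
  3 → (7, 'acedceecceaaeabeecdadbcbd')
  4 → (4, 'adaacedceecceaaeabeecdadbcbd')
  5 → (26, 'adbcbd')
  6 → (0, 'adceadaacedceecceaaeabeecdadbcbd')
  7 → (18, 'aeabeecdadbcbd')
  8 → (28, 'bcbd')
  9 → (30, 'bd')
  10 → (21, 'beecdadbcbd')
  11 → (29, 'cbd')
  12 → (14, 'cceaaeabeecdadbcbd')
  13 → (24, 'cdadbcbd')
  14 → (15, 'ceaaeabeecdadbcbd')
  15 → (2, 'ceadaacedceecceaaeabeecdadbcbd')
  16 → (8, 'cedceecceaaeabeecdadbcbd')
  17 → (11, 'ceecceaaeabeecdadbcbd')
  18 → (31, 'd')
  19 → (5, 'daacedceecceaaeabeecdadbcbd')
  20 → (25, 'dadbcbd')
  21 → (27, 'dbcbd')
  22 → (1, 'dceadaacedceecceaaeabeecdadbcbd')
  23 → (10, 'dceecceaaeabeecdadbcbd')
  24 → (16, 'eaaeabeecdadbcbd')
  25 → (19, 'eabeecdadbcbd')
  26 → (3, 'eadaacedceecceaaeabeecdadbcbd')
  27 → (13, 'ecceaaeabeecdadbcbd')
  28 → (23, 'ecdadbcbd')
  29 → (9, 'edceecceaaeabeecdadbcbd')
  30 → (12, 'eecceaaeabeecdadbcbd')
  31 → (22, 'eecdadbcbd')

[6, 17, 20, 7, 4, 26, 0, 18, 28, 30, 21, 29, 14, 24, 15, 2, 8, 11, 31, 5, 25, 27, 1, 10, 16, 19, 3, 13, 23, 9, 12, 22]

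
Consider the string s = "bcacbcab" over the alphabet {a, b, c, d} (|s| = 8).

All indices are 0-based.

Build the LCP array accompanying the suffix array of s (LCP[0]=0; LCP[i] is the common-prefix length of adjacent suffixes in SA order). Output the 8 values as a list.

rank→(start, suffix):
  0 → (6, 'ab')
  1 → (2, 'acbcab')
  2 → (7, 'b')
  3 → (4, 'bcab')
  4 → (0, 'bcacbcab')
  5 → (5, 'cab')
  6 → (1, 'cacbcab')
  7 → (3, 'cbcab')

SA = [6, 2, 7, 4, 0, 5, 1, 3]
i: (SA[i-1],SA[i]) lcp shared
  1: (6,2) 1 'a'
  2: (2,7) 0 ''
  3: (7,4) 1 'b'
  4: (4,0) 3 'bca'
  5: (0,5) 0 ''
  6: (5,1) 2 'ca'
  7: (1,3) 1 'c'

[0, 1, 0, 1, 3, 0, 2, 1]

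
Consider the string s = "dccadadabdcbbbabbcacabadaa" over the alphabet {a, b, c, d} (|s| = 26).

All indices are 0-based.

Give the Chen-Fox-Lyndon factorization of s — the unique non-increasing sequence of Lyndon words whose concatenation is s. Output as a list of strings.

["d", "c", "c", "ad", "ad", "abdcbbb", "abbcac", "abad", "a", "a"]

emit factor 1: 'd' (i=0, period=1)
emit factor 2: 'c' (i=1, period=1)
emit factor 3: 'c' (i=2, period=1)
emit factor 4: 'ad' (i=3, period=2)
emit factor 5: 'ad' (i=5, period=2)
emit factor 6: 'abdcbbb' (i=7, period=7)
emit factor 7: 'abbcac' (i=14, period=6)
emit factor 8: 'abad' (i=20, period=4)
emit factor 9: 'a' (i=24, period=1)
emit factor 10: 'a' (i=25, period=1)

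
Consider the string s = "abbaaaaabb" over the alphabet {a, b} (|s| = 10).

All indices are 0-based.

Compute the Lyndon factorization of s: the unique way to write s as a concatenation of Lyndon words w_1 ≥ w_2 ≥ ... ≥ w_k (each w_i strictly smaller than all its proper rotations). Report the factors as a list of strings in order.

["abb", "aaaaabb"]

emit factor 1: 'abb' (i=0, period=3)
emit factor 2: 'aaaaabb' (i=3, period=7)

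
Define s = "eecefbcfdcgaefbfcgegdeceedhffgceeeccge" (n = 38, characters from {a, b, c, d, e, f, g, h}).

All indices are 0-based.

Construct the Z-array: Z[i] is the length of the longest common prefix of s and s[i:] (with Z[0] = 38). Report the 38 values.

[38, 1, 0, 1, 0, 0, 0, 0, 0, 0, 0, 0, 1, 0, 0, 0, 0, 0, 1, 0, 0, 1, 0, 2, 1, 0, 0, 0, 0, 0, 0, 2, 3, 1, 0, 0, 0, 1]

Z[0]=38
i=1: outside box; Z[1]=1 grow→box=[1,2)
i=2: outside box; Z[2]=0
i=3: outside box; Z[3]=1 grow→box=[3,4)
i=4: outside box; Z[4]=0
i=5: outside box; Z[5]=0
i=6: outside box; Z[6]=0
i=7: outside box; Z[7]=0
i=8: outside box; Z[8]=0
i=9: outside box; Z[9]=0
i=10: outside box; Z[10]=0
i=11: outside box; Z[11]=0
i=12: outside box; Z[12]=1 grow→box=[12,13)
i=13: outside box; Z[13]=0
i=14: outside box; Z[14]=0
i=15: outside box; Z[15]=0
i=16: outside box; Z[16]=0
i=17: outside box; Z[17]=0
i=18: outside box; Z[18]=1 grow→box=[18,19)
i=19: outside box; Z[19]=0
i=20: outside box; Z[20]=0
i=21: outside box; Z[21]=1 grow→box=[21,22)
i=22: outside box; Z[22]=0
i=23: outside box; Z[23]=2 grow→box=[23,25)
i=24: min(r-i=1, Z[1]=1)=1; Z[24]=1
i=25: outside box; Z[25]=0
i=26: outside box; Z[26]=0
i=27: outside box; Z[27]=0
i=28: outside box; Z[28]=0
i=29: outside box; Z[29]=0
i=30: outside box; Z[30]=0
i=31: outside box; Z[31]=2 grow→box=[31,33)
i=32: min(r-i=1, Z[1]=1)=1; Z[32]=3 grow→box=[32,35)
i=33: min(r-i=2, Z[1]=1)=1; Z[33]=1
i=34: min(r-i=1, Z[2]=0)=0; Z[34]=0
i=35: outside box; Z[35]=0
i=36: outside box; Z[36]=0
i=37: outside box; Z[37]=1 grow→box=[37,38)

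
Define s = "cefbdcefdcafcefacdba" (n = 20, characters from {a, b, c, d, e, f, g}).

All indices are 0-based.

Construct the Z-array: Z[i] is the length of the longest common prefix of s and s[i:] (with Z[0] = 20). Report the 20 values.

Z[0]=20
i=1: i≥r, start 0; Z[1]=0
i=2: i≥r, start 0; Z[2]=0
i=3: i≥r, start 0; Z[3]=0
i=4: i≥r, start 0; Z[4]=0
i=5: i≥r, start 0; Z[5]=3 grow→box=[5,8)
i=6: min(r-i=2, Z[1]=0)=0; Z[6]=0
i=7: min(r-i=1, Z[2]=0)=0; Z[7]=0
i=8: i≥r, start 0; Z[8]=0
i=9: i≥r, start 0; Z[9]=1 grow→box=[9,10)
i=10: i≥r, start 0; Z[10]=0
i=11: i≥r, start 0; Z[11]=0
i=12: i≥r, start 0; Z[12]=3 grow→box=[12,15)
i=13: min(r-i=2, Z[1]=0)=0; Z[13]=0
i=14: min(r-i=1, Z[2]=0)=0; Z[14]=0
i=15: i≥r, start 0; Z[15]=0
i=16: i≥r, start 0; Z[16]=1 grow→box=[16,17)
i=17: i≥r, start 0; Z[17]=0
i=18: i≥r, start 0; Z[18]=0
i=19: i≥r, start 0; Z[19]=0

[20, 0, 0, 0, 0, 3, 0, 0, 0, 1, 0, 0, 3, 0, 0, 0, 1, 0, 0, 0]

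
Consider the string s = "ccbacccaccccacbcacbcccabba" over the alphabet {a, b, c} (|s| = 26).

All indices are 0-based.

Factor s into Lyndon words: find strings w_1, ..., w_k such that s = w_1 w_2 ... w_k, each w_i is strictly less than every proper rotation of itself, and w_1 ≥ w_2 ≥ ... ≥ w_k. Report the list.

["c", "c", "b", "acccacccc", "acbcacbccc", "abb", "a"]

emit factor 1: 'c' (i=0, period=1)
emit factor 2: 'c' (i=1, period=1)
emit factor 3: 'b' (i=2, period=1)
emit factor 4: 'acccacccc' (i=3, period=9)
emit factor 5: 'acbcacbccc' (i=12, period=10)
emit factor 6: 'abb' (i=22, period=3)
emit factor 7: 'a' (i=25, period=1)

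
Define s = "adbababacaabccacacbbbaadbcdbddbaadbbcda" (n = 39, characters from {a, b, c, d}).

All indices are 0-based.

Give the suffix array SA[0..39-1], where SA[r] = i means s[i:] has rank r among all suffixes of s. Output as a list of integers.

sorted suffixes:
  #0 SA[0]=38  'a'
  #1 SA[1]=9  'aabccacacbbbaadbcdbddbaadbbcda'
  #2 SA[2]=31  'aadbbcda'
  #3 SA[3]=21  'aadbcdbddbaadbbcda'
  #4 SA[4]=3  'ababacaabccacacbbbaadbcdbddbaadbbcda'
  #5 SA[5]=5  'abacaabccacacbbbaadbcdbddbaadbbcda'
  #6 SA[6]=10  'abccacacbbbaadbcdbddbaadbbcda'
  #7 SA[7]=7  'acaabccacacbbbaadbcdbddbaadbbcda'
  #8 SA[8]=14  'acacbbbaadbcdbddbaadbbcda'
  #9 SA[9]=16  'acbbbaadbcdbddbaadbbcda'
  #10 SA[10]=0  'adbababacaabccacacbbbaadbcdbddbaadbbcda'
  #11 SA[11]=32  'adbbcda'
  #12 SA[12]=22  'adbcdbddbaadbbcda'
  #13 SA[13]=30  'baadbbcda'
  #14 SA[14]=20  'baadbcdbddbaadbbcda'
  #15 SA[15]=2  'bababacaabccacacbbbaadbcdbddbaadbbcda'
  #16 SA[16]=4  'babacaabccacacbbbaadbcdbddbaadbbcda'
  #17 SA[17]=6  'bacaabccacacbbbaadbcdbddbaadbbcda'
  #18 SA[18]=19  'bbaadbcdbddbaadbbcda'
  #19 SA[19]=18  'bbbaadbcdbddbaadbbcda'
  #20 SA[20]=34  'bbcda'
  #21 SA[21]=11  'bccacacbbbaadbcdbddbaadbbcda'
  #22 SA[22]=35  'bcda'
  #23 SA[23]=24  'bcdbddbaadbbcda'
  #24 SA[24]=27  'bddbaadbbcda'
  #25 SA[25]=8  'caabccacacbbbaadbcdbddbaadbbcda'
  #26 SA[26]=13  'cacacbbbaadbcdbddbaadbbcda'
  #27 SA[27]=15  'cacbbbaadbcdbddbaadbbcda'
  #28 SA[28]=17  'cbbbaadbcdbddbaadbbcda'
  #29 SA[29]=12  'ccacacbbbaadbcdbddbaadbbcda'
  #30 SA[30]=36  'cda'
  #31 SA[31]=25  'cdbddbaadbbcda'
  #32 SA[32]=37  'da'
  #33 SA[33]=29  'dbaadbbcda'
  #34 SA[34]=1  'dbababacaabccacacbbbaadbcdbddbaadbbcda'
  #35 SA[35]=33  'dbbcda'
  #36 SA[36]=23  'dbcdbddbaadbbcda'
  #37 SA[37]=26  'dbddbaadbbcda'
  #38 SA[38]=28  'ddbaadbbcda'

[38, 9, 31, 21, 3, 5, 10, 7, 14, 16, 0, 32, 22, 30, 20, 2, 4, 6, 19, 18, 34, 11, 35, 24, 27, 8, 13, 15, 17, 12, 36, 25, 37, 29, 1, 33, 23, 26, 28]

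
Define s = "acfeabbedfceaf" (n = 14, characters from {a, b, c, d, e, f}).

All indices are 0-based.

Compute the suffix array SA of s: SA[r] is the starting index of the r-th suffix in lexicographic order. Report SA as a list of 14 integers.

[4, 0, 12, 5, 6, 10, 1, 8, 3, 11, 7, 13, 9, 2]

rank→(start, suffix):
  0 → (4, 'abbedfceaf')
  1 → (0, 'acfeabbedfceaf')
  2 → (12, 'af')
  3 → (5, 'bbedfceaf')
  4 → (6, 'bedfceaf')
  5 → (10, 'ceaf')
  6 → (1, 'cfeabbedfceaf')
  7 → (8, 'dfceaf')
  8 → (3, 'eabbedfceaf')
  9 → (11, 'eaf')
  10 → (7, 'edfceaf')
  11 → (13, 'f')
  12 → (9, 'fceaf')
  13 → (2, 'feabbedfceaf')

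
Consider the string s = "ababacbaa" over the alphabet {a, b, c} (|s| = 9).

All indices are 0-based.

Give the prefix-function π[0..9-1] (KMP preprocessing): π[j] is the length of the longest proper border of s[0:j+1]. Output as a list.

π[0] = 0
j=1 s[j]='b': π[1]=0 (border '')
j=2 s[j]='a': π[2]=1 (border 'a')
j=3 s[j]='b': π[3]=2 (border 'ab')
j=4 s[j]='a': π[4]=3 (border 'aba')
j=5 s[j]='c': k: 3→1→0; π[5]=0 (border '')
j=6 s[j]='b': π[6]=0 (border '')
j=7 s[j]='a': π[7]=1 (border 'a')
j=8 s[j]='a': k: 1→0; π[8]=1 (border 'a')

[0, 0, 1, 2, 3, 0, 0, 1, 1]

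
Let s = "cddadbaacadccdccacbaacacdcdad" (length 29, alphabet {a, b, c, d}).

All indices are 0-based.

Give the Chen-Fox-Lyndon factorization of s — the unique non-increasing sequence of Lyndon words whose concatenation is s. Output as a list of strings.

["cdd", "adb", "aacadccdccacb", "aacacdcdad"]

emit factor 1: 'cdd' (i=0, period=3)
emit factor 2: 'adb' (i=3, period=3)
emit factor 3: 'aacadccdccacb' (i=6, period=13)
emit factor 4: 'aacacdcdad' (i=19, period=10)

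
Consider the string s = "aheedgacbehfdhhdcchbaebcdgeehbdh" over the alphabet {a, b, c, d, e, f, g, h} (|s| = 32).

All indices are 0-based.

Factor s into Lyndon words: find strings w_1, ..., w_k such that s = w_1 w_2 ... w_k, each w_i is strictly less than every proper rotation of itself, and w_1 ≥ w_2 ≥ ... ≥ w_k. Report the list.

["aheedg", "acbehfdhhdcchbaebcdgeehbdh"]

emit factor 1: 'aheedg' (i=0, period=6)
emit factor 2: 'acbehfdhhdcchbaebcdgeehbdh' (i=6, period=26)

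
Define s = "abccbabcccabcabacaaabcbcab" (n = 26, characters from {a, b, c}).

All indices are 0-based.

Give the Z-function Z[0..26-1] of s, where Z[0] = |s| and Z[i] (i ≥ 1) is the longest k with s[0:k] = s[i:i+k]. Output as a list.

[26, 0, 0, 0, 0, 4, 0, 0, 0, 0, 3, 0, 0, 2, 0, 1, 0, 1, 1, 3, 0, 0, 0, 0, 2, 0]

Z[0]=26
i=1: i≥r, start 0; Z[1]=0
i=2: i≥r, start 0; Z[2]=0
i=3: i≥r, start 0; Z[3]=0
i=4: i≥r, start 0; Z[4]=0
i=5: i≥r, start 0; Z[5]=4 scan→box=[5,9)
i=6: min(r-i=3, Z[1]=0)=0; Z[6]=0
i=7: min(r-i=2, Z[2]=0)=0; Z[7]=0
i=8: min(r-i=1, Z[3]=0)=0; Z[8]=0
i=9: i≥r, start 0; Z[9]=0
i=10: i≥r, start 0; Z[10]=3 scan→box=[10,13)
i=11: min(r-i=2, Z[1]=0)=0; Z[11]=0
i=12: min(r-i=1, Z[2]=0)=0; Z[12]=0
i=13: i≥r, start 0; Z[13]=2 scan→box=[13,15)
i=14: min(r-i=1, Z[1]=0)=0; Z[14]=0
i=15: i≥r, start 0; Z[15]=1 scan→box=[15,16)
i=16: i≥r, start 0; Z[16]=0
i=17: i≥r, start 0; Z[17]=1 scan→box=[17,18)
i=18: i≥r, start 0; Z[18]=1 scan→box=[18,19)
i=19: i≥r, start 0; Z[19]=3 scan→box=[19,22)
i=20: min(r-i=2, Z[1]=0)=0; Z[20]=0
i=21: min(r-i=1, Z[2]=0)=0; Z[21]=0
i=22: i≥r, start 0; Z[22]=0
i=23: i≥r, start 0; Z[23]=0
i=24: i≥r, start 0; Z[24]=2 scan→box=[24,26)
i=25: min(r-i=1, Z[1]=0)=0; Z[25]=0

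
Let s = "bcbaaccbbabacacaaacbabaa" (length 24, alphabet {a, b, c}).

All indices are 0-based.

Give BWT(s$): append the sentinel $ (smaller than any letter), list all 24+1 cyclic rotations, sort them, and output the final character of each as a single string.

rank  rotation                   last
    0  $bcbaaccbbabacacaaacbabaa  a
    1  a$bcbaaccbbabacacaaacbaba  a
    2  aa$bcbaaccbbabacacaaacbab  b
    3  aaacbabaa$bcbaaccbbabacac  c
    4  aacbabaa$bcbaaccbbabacaca  a
    5  aaccbbabacacaaacbabaa$bcb  b
    6  abaa$bcbaaccbbabacacaaacb  b
    7  abacacaaacbabaa$bcbaaccbb  b
    8  acaaacbabaa$bcbaaccbbabac  c
    9  acacaaacbabaa$bcbaaccbbab  b
   10  acbabaa$bcbaaccbbabacacaa  a
   11  accbbabacacaaacbabaa$bcba  a
   12  baa$bcbaaccbbabacacaaacba  a
   13  baaccbbabacacaaacbabaa$bc  c
   14  babaa$bcbaaccbbabacacaaac  c
   15  babacacaaacbabaa$bcbaaccb  b
   16  bacacaaacbabaa$bcbaaccbba  a
   17  bbabacacaaacbabaa$bcbaacc  c
   18  bcbaaccbbabacacaaacbabaa$  $
   19  caaacbabaa$bcbaaccbbabaca  a
   20  cacaaacbabaa$bcbaaccbbaba  a
   21  cbaaccbbabacacaaacbabaa$b  b
   22  cbabaa$bcbaaccbbabacacaaa  a
   23  cbbabacacaaacbabaa$bcbaac  c
   24  ccbbabacacaaacbabaa$bcbaa  a

aabcabbbcbaaaccbac$aabaca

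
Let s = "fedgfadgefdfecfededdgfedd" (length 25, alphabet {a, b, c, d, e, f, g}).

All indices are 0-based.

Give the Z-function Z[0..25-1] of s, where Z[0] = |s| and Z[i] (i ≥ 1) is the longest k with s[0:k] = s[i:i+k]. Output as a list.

[25, 0, 0, 0, 1, 0, 0, 0, 0, 1, 0, 2, 0, 0, 3, 0, 0, 0, 0, 0, 0, 3, 0, 0, 0]

Z[0]=25
i=1: i≥r, start 0; Z[1]=0
i=2: i≥r, start 0; Z[2]=0
i=3: i≥r, start 0; Z[3]=0
i=4: i≥r, start 0; Z[4]=1 scan→box=[4,5)
i=5: i≥r, start 0; Z[5]=0
i=6: i≥r, start 0; Z[6]=0
i=7: i≥r, start 0; Z[7]=0
i=8: i≥r, start 0; Z[8]=0
i=9: i≥r, start 0; Z[9]=1 scan→box=[9,10)
i=10: i≥r, start 0; Z[10]=0
i=11: i≥r, start 0; Z[11]=2 scan→box=[11,13)
i=12: min(r-i=1, Z[1]=0)=0; Z[12]=0
i=13: i≥r, start 0; Z[13]=0
i=14: i≥r, start 0; Z[14]=3 scan→box=[14,17)
i=15: min(r-i=2, Z[1]=0)=0; Z[15]=0
i=16: min(r-i=1, Z[2]=0)=0; Z[16]=0
i=17: i≥r, start 0; Z[17]=0
i=18: i≥r, start 0; Z[18]=0
i=19: i≥r, start 0; Z[19]=0
i=20: i≥r, start 0; Z[20]=0
i=21: i≥r, start 0; Z[21]=3 scan→box=[21,24)
i=22: min(r-i=2, Z[1]=0)=0; Z[22]=0
i=23: min(r-i=1, Z[2]=0)=0; Z[23]=0
i=24: i≥r, start 0; Z[24]=0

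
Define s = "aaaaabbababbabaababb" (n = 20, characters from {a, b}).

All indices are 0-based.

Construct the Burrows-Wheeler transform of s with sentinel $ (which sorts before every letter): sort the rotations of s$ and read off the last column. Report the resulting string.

b$aabababbbababbaaaaa

rank  rotation               last
    0  $aaaaabbababbabaababb  b
    1  aaaaabbababbabaababb$  $
    2  aaaabbababbabaababb$a  a
    3  aaabbababbabaababb$aa  a
    4  aababb$aaaaabbababbab  b
    5  aabbababbabaababb$aaa  a
    6  abaababb$aaaaabbababb  b
    7  ababb$aaaaabbababbaba  a
    8  ababbabaababb$aaaaabb  b
    9  abb$aaaaabbababbabaab  b
   10  abbabaababb$aaaaabbab  b
   11  abbababbabaababb$aaaa  a
   12  b$aaaaabbababbabaabab  b
   13  baababb$aaaaabbababba  a
   14  babaababb$aaaaabbabab  b
   15  bababbabaababb$aaaaab  b
   16  babb$aaaaabbababbabaa  a
   17  babbabaababb$aaaaabba  a
   18  bb$aaaaabbababbabaaba  a
   19  bbabaababb$aaaaabbaba  a
   20  bbababbabaababb$aaaaa  a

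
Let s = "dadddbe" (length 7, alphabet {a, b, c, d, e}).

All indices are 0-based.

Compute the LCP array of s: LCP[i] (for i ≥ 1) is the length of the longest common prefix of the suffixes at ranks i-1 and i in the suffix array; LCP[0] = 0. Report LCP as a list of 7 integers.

rank | idx | suffix
   0 |   1 | adddbe
   1 |   5 | be
   2 |   0 | dadddbe
   3 |   4 | dbe
   4 |   3 | ddbe
   5 |   2 | dddbe
   6 |   6 | e

SA = [1, 5, 0, 4, 3, 2, 6]
[i] adj suffixes → lcp
  [1] 1/5 → 0 ('')
  [2] 5/0 → 0 ('')
  [3] 0/4 → 1 ('d')
  [4] 4/3 → 1 ('d')
  [5] 3/2 → 2 ('dd')
  [6] 2/6 → 0 ('')

[0, 0, 0, 1, 1, 2, 0]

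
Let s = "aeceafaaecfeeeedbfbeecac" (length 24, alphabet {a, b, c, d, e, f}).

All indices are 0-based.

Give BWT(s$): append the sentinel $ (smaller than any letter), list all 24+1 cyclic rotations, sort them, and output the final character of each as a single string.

cfc$aefdaeeeeceaaebeefabc

rank  rotation                   last
    0  $aeceafaaecfeeeedbfbeecac  c
    1  aaecfeeeedbfbeecac$aeceaf  f
    2  ac$aeceafaaecfeeeedbfbeec  c
    3  aeceafaaecfeeeedbfbeecac$  $
    4  aecfeeeedbfbeecac$aeceafa  a
    5  afaaecfeeeedbfbeecac$aece  e
    6  beecac$aeceafaaecfeeeedbf  f
    7  bfbeecac$aeceafaaecfeeeed  d
    8  c$aeceafaaecfeeeedbfbeeca  a
    9  cac$aeceafaaecfeeeedbfbee  e
   10  ceafaaecfeeeedbfbeecac$ae  e
   11  cfeeeedbfbeecac$aeceafaae  e
   12  dbfbeecac$aeceafaaecfeeee  e
   13  eafaaecfeeeedbfbeecac$aec  c
   14  ecac$aeceafaaecfeeeedbfbe  e
   15  eceafaaecfeeeedbfbeecac$a  a
   16  ecfeeeedbfbeecac$aeceafaa  a
   17  edbfbeecac$aeceafaaecfeee  e
   18  eecac$aeceafaaecfeeeedbfb  b
   19  eedbfbeecac$aeceafaaecfee  e
   20  eeedbfbeecac$aeceafaaecfe  e
   21  eeeedbfbeecac$aeceafaaecf  f
   22  faaecfeeeedbfbeecac$aecea  a
   23  fbeecac$aeceafaaecfeeeedb  b
   24  feeeedbfbeecac$aeceafaaec  c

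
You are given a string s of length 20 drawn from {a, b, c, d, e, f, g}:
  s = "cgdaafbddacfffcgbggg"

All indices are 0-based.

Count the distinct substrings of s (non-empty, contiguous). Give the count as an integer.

192

sorted suffixes:
  #0 SA[0]=3  'aafbddacfffcgbggg'
  #1 SA[1]=9  'acfffcgbggg'
  #2 SA[2]=4  'afbddacfffcgbggg'
  #3 SA[3]=6  'bddacfffcgbggg'
  #4 SA[4]=16  'bggg'
  #5 SA[5]=10  'cfffcgbggg'
  #6 SA[6]=14  'cgbggg'
  #7 SA[7]=0  'cgdaafbddacfffcgbggg'
  #8 SA[8]=2  'daafbddacfffcgbggg'
  #9 SA[9]=8  'dacfffcgbggg'
  #10 SA[10]=7  'ddacfffcgbggg'
  #11 SA[11]=5  'fbddacfffcgbggg'
  #12 SA[12]=13  'fcgbggg'
  #13 SA[13]=12  'ffcgbggg'
  #14 SA[14]=11  'fffcgbggg'
  #15 SA[15]=19  'g'
  #16 SA[16]=15  'gbggg'
  #17 SA[17]=1  'gdaafbddacfffcgbggg'
  #18 SA[18]=18  'gg'
  #19 SA[19]=17  'ggg'

SA = [3, 9, 4, 6, 16, 10, 14, 0, 2, 8, 7, 5, 13, 12, 11, 19, 15, 1, 18, 17]
rank  pair      lcp
   1  s[3:],s[9:]  1  'a'
   2  s[9:],s[4:]  1  'a'
   3  s[4:],s[6:]  0  ''
   4  s[6:],s[16:]  1  'b'
   5  s[16:],s[10:]  0  ''
   6  s[10:],s[14:]  1  'c'
   7  s[14:],s[0:]  2  'cg'
   8  s[0:],s[2:]  0  ''
   9  s[2:],s[8:]  2  'da'
  10  s[8:],s[7:]  1  'd'
  11  s[7:],s[5:]  0  ''
  12  s[5:],s[13:]  1  'f'
  13  s[13:],s[12:]  1  'f'
  14  s[12:],s[11:]  2  'ff'
  15  s[11:],s[19:]  0  ''
  16  s[19:],s[15:]  1  'g'
  17  s[15:],s[1:]  1  'g'
  18  s[1:],s[18:]  1  'g'
  19  s[18:],s[17:]  2  'gg'

n(n+1)/2 = 20·21/2 = 210
Σ LCP = 0 + 1 + 1 + 0 + 1 + 0 + 1 + 2 + 0 + 2 + 1 + 0 + 1 + 1 + 2 + 0 + 1 + 1 + 1 + 2 = 18
distinct = 210 − 18 = 192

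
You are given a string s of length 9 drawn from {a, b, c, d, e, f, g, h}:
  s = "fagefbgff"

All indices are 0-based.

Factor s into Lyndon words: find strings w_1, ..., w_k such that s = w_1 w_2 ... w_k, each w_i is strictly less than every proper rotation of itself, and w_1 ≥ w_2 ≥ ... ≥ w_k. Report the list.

emit factor 1: 'f' (i=0, period=1)
emit factor 2: 'agefbgff' (i=1, period=8)

["f", "agefbgff"]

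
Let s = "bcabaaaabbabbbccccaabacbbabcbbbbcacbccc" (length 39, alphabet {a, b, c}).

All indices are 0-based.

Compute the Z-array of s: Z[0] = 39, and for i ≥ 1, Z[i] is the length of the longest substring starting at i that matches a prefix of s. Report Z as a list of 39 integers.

Z[0]=39
i=1: fresh scan; Z[1]=0
i=2: fresh scan; Z[2]=0
i=3: fresh scan; Z[3]=1 extend→box=[3,4)
i=4: fresh scan; Z[4]=0
i=5: fresh scan; Z[5]=0
i=6: fresh scan; Z[6]=0
i=7: fresh scan; Z[7]=0
i=8: fresh scan; Z[8]=1 extend→box=[8,9)
i=9: fresh scan; Z[9]=1 extend→box=[9,10)
i=10: fresh scan; Z[10]=0
i=11: fresh scan; Z[11]=1 extend→box=[11,12)
i=12: fresh scan; Z[12]=1 extend→box=[12,13)
i=13: fresh scan; Z[13]=2 extend→box=[13,15)
i=14: min(r-i=1, Z[1]=0)=0; Z[14]=0
i=15: fresh scan; Z[15]=0
i=16: fresh scan; Z[16]=0
i=17: fresh scan; Z[17]=0
i=18: fresh scan; Z[18]=0
i=19: fresh scan; Z[19]=0
i=20: fresh scan; Z[20]=1 extend→box=[20,21)
i=21: fresh scan; Z[21]=0
i=22: fresh scan; Z[22]=0
i=23: fresh scan; Z[23]=1 extend→box=[23,24)
i=24: fresh scan; Z[24]=1 extend→box=[24,25)
i=25: fresh scan; Z[25]=0
i=26: fresh scan; Z[26]=2 extend→box=[26,28)
i=27: min(r-i=1, Z[1]=0)=0; Z[27]=0
i=28: fresh scan; Z[28]=1 extend→box=[28,29)
i=29: fresh scan; Z[29]=1 extend→box=[29,30)
i=30: fresh scan; Z[30]=1 extend→box=[30,31)
i=31: fresh scan; Z[31]=3 extend→box=[31,34)
i=32: min(r-i=2, Z[1]=0)=0; Z[32]=0
i=33: min(r-i=1, Z[2]=0)=0; Z[33]=0
i=34: fresh scan; Z[34]=0
i=35: fresh scan; Z[35]=2 extend→box=[35,37)
i=36: min(r-i=1, Z[1]=0)=0; Z[36]=0
i=37: fresh scan; Z[37]=0
i=38: fresh scan; Z[38]=0

[39, 0, 0, 1, 0, 0, 0, 0, 1, 1, 0, 1, 1, 2, 0, 0, 0, 0, 0, 0, 1, 0, 0, 1, 1, 0, 2, 0, 1, 1, 1, 3, 0, 0, 0, 2, 0, 0, 0]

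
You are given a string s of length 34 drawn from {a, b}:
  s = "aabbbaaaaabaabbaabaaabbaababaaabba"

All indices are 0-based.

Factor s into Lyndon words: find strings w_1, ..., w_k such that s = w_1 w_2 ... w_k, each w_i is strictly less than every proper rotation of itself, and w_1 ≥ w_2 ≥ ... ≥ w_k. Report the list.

["aabbb", "aaaaabaabbaabaaabbaababaaabb", "a"]

emit factor 1: 'aabbb' (i=0, period=5)
emit factor 2: 'aaaaabaabbaabaaabbaababaaabb' (i=5, period=28)
emit factor 3: 'a' (i=33, period=1)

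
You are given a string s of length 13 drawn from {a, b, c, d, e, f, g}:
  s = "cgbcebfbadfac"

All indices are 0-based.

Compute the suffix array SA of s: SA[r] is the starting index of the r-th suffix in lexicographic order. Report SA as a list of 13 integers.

rank | idx | suffix
   0 |  11 | ac
   1 |   8 | adfac
   2 |   7 | badfac
   3 |   2 | bcebfbadfac
   4 |   5 | bfbadfac
   5 |  12 | c
   6 |   3 | cebfbadfac
   7 |   0 | cgbcebfbadfac
   8 |   9 | dfac
   9 |   4 | ebfbadfac
  10 |  10 | fac
  11 |   6 | fbadfac
  12 |   1 | gbcebfbadfac

[11, 8, 7, 2, 5, 12, 3, 0, 9, 4, 10, 6, 1]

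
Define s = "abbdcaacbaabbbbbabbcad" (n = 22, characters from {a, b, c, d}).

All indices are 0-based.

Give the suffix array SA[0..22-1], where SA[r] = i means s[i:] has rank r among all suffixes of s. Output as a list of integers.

[9, 5, 10, 16, 0, 6, 20, 8, 15, 14, 13, 12, 11, 17, 1, 18, 2, 4, 19, 7, 21, 3]

sorted suffixes:
  #0 SA[0]=9  'aabbbbbabbcad'
  #1 SA[1]=5  'aacbaabbbbbabbcad'
  #2 SA[2]=10  'abbbbbabbcad'
  #3 SA[3]=16  'abbcad'
  #4 SA[4]=0  'abbdcaacbaabbbbbabbcad'
  #5 SA[5]=6  'acbaabbbbbabbcad'
  #6 SA[6]=20  'ad'
  #7 SA[7]=8  'baabbbbbabbcad'
  #8 SA[8]=15  'babbcad'
  #9 SA[9]=14  'bbabbcad'
  #10 SA[10]=13  'bbbabbcad'
  #11 SA[11]=12  'bbbbabbcad'
  #12 SA[12]=11  'bbbbbabbcad'
  #13 SA[13]=17  'bbcad'
  #14 SA[14]=1  'bbdcaacbaabbbbbabbcad'
  #15 SA[15]=18  'bcad'
  #16 SA[16]=2  'bdcaacbaabbbbbabbcad'
  #17 SA[17]=4  'caacbaabbbbbabbcad'
  #18 SA[18]=19  'cad'
  #19 SA[19]=7  'cbaabbbbbabbcad'
  #20 SA[20]=21  'd'
  #21 SA[21]=3  'dcaacbaabbbbbabbcad'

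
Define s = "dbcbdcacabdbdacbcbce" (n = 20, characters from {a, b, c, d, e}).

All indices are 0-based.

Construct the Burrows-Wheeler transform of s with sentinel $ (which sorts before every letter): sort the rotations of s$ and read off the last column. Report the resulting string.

eccdcdcdacadabbbb$bbc

rank  rotation               last
    0  $dbcbdcacabdbdacbcbce  e
    1  abdbdacbcbce$dbcbdcac  c
    2  acabdbdacbcbce$dbcbdc  c
    3  acbcbce$dbcbdcacabdbd  d
    4  bcbce$dbcbdcacabdbdac  c
    5  bcbdcacabdbdacbcbce$d  d
    6  bce$dbcbdcacabdbdacbc  c
    7  bdacbcbce$dbcbdcacabd  d
    8  bdbdacbcbce$dbcbdcaca  a
    9  bdcacabdbdacbcbce$dbc  c
   10  cabdbdacbcbce$dbcbdca  a
   11  cacabdbdacbcbce$dbcbd  d
   12  cbcbce$dbcbdcacabdbda  a
   13  cbce$dbcbdcacabdbdacb  b
   14  cbdcacabdbdacbcbce$db  b
   15  ce$dbcbdcacabdbdacbcb  b
   16  dacbcbce$dbcbdcacabdb  b
   17  dbcbdcacabdbdacbcbce$  $
   18  dbdacbcbce$dbcbdcacab  b
   19  dcacabdbdacbcbce$dbcb  b
   20  e$dbcbdcacabdbdacbcbc  c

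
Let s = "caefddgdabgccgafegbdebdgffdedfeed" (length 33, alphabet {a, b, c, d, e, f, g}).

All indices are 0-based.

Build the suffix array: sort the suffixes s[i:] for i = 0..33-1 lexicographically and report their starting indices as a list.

[8, 1, 14, 18, 21, 9, 0, 11, 12, 32, 7, 4, 19, 26, 28, 5, 22, 20, 31, 27, 30, 2, 16, 3, 25, 29, 15, 24, 13, 17, 10, 6, 23]

rank | idx | suffix
   0 |   8 | abgccgafegbdebdgffdedfeed
   1 |   1 | aefddgdabgccgafegbdebdgffdedfeed
   2 |  14 | afegbdebdgffdedfeed
   3 |  18 | bdebdgffdedfeed
   4 |  21 | bdgffdedfeed
   5 |   9 | bgccgafegbdebdgffdedfeed
   6 |   0 | caefddgdabgccgafegbdebdgffdedfeed
   7 |  11 | ccgafegbdebdgffdedfeed
   8 |  12 | cgafegbdebdgffdedfeed
   9 |  32 | d
  10 |   7 | dabgccgafegbdebdgffdedfeed
  11 |   4 | ddgdabgccgafegbdebdgffdedfeed
  12 |  19 | debdgffdedfeed
  13 |  26 | dedfeed
  14 |  28 | dfeed
  15 |   5 | dgdabgccgafegbdebdgffdedfeed
  16 |  22 | dgffdedfeed
  17 |  20 | ebdgffdedfeed
  18 |  31 | ed
  19 |  27 | edfeed
  20 |  30 | eed
  21 |   2 | efddgdabgccgafegbdebdgffdedfeed
  22 |  16 | egbdebdgffdedfeed
  23 |   3 | fddgdabgccgafegbdebdgffdedfeed
  24 |  25 | fdedfeed
  25 |  29 | feed
  26 |  15 | fegbdebdgffdedfeed
  27 |  24 | ffdedfeed
  28 |  13 | gafegbdebdgffdedfeed
  29 |  17 | gbdebdgffdedfeed
  30 |  10 | gccgafegbdebdgffdedfeed
  31 |   6 | gdabgccgafegbdebdgffdedfeed
  32 |  23 | gffdedfeed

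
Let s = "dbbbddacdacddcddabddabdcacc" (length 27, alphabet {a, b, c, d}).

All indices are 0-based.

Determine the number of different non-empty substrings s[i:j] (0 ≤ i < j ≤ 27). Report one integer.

rank→(start, suffix):
  0 → (20, 'abdcacc')
  1 → (16, 'abddabdcacc')
  2 → (24, 'acc')
  3 → (6, 'acdacddcddabddabdcacc')
  4 → (9, 'acddcddabddabdcacc')
  5 → (1, 'bbbddacdacddcddabddabdcacc')
  6 → (2, 'bbddacdacddcddabddabdcacc')
  7 → (21, 'bdcacc')
  8 → (17, 'bddabdcacc')
  9 → (3, 'bddacdacddcddabddabdcacc')
  10 → (26, 'c')
  11 → (23, 'cacc')
  12 → (25, 'cc')
  13 → (7, 'cdacddcddabddabdcacc')
  14 → (13, 'cddabddabdcacc')
  15 → (10, 'cddcddabddabdcacc')
  16 → (19, 'dabdcacc')
  17 → (15, 'dabddabdcacc')
  18 → (5, 'dacdacddcddabddabdcacc')
  19 → (8, 'dacddcddabddabdcacc')
  20 → (0, 'dbbbddacdacddcddabddabdcacc')
  21 → (22, 'dcacc')
  22 → (12, 'dcddabddabdcacc')
  23 → (18, 'ddabdcacc')
  24 → (14, 'ddabddabdcacc')
  25 → (4, 'ddacdacddcddabddabdcacc')
  26 → (11, 'ddcddabddabdcacc')

SA = [20, 16, 24, 6, 9, 1, 2, 21, 17, 3, 26, 23, 25, 7, 13, 10, 19, 15, 5, 8, 0, 22, 12, 18, 14, 4, 11]
[i] adj suffixes → lcp
  [1] 20/16 → 3 ('abd')
  [2] 16/24 → 1 ('a')
  [3] 24/6 → 2 ('ac')
  [4] 6/9 → 3 ('acd')
  [5] 9/1 → 0 ('')
  [6] 1/2 → 2 ('bb')
  [7] 2/21 → 1 ('b')
  [8] 21/17 → 2 ('bd')
  [9] 17/3 → 4 ('bdda')
  [10] 3/26 → 0 ('')
  [11] 26/23 → 1 ('c')
  [12] 23/25 → 1 ('c')
  [13] 25/7 → 1 ('c')
  [14] 7/13 → 2 ('cd')
  [15] 13/10 → 3 ('cdd')
  [16] 10/19 → 0 ('')
  [17] 19/15 → 4 ('dabd')
  [18] 15/5 → 2 ('da')
  [19] 5/8 → 4 ('dacd')
  [20] 8/0 → 1 ('d')
  [21] 0/22 → 1 ('d')
  [22] 22/12 → 2 ('dc')
  [23] 12/18 → 1 ('d')
  [24] 18/14 → 5 ('ddabd')
  [25] 14/4 → 3 ('dda')
  [26] 4/11 → 2 ('dd')

n(n+1)/2 = 27·28/2 = 378
Σ LCP = 0 + 3 + 1 + 2 + 3 + 0 + 2 + 1 + 2 + 4 + 0 + 1 + 1 + 1 + 2 + 3 + 0 + 4 + 2 + 4 + 1 + 1 + 2 + 1 + 5 + 3 + 2 = 51
distinct = 378 − 51 = 327

327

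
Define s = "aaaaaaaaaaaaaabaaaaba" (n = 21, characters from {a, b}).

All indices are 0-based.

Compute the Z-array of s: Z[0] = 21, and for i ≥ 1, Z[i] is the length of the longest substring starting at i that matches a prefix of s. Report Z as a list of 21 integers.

[21, 13, 12, 11, 10, 9, 8, 7, 6, 5, 4, 3, 2, 1, 0, 4, 3, 2, 1, 0, 1]

Z[0]=21
i=1: fresh scan; Z[1]=13 extend→box=[1,14)
i=2: min(r-i=12, Z[1]=13)=12; Z[2]=12
i=3: min(r-i=11, Z[2]=12)=11; Z[3]=11
i=4: min(r-i=10, Z[3]=11)=10; Z[4]=10
i=5: min(r-i=9, Z[4]=10)=9; Z[5]=9
i=6: min(r-i=8, Z[5]=9)=8; Z[6]=8
i=7: min(r-i=7, Z[6]=8)=7; Z[7]=7
i=8: min(r-i=6, Z[7]=7)=6; Z[8]=6
i=9: min(r-i=5, Z[8]=6)=5; Z[9]=5
i=10: min(r-i=4, Z[9]=5)=4; Z[10]=4
i=11: min(r-i=3, Z[10]=4)=3; Z[11]=3
i=12: min(r-i=2, Z[11]=3)=2; Z[12]=2
i=13: min(r-i=1, Z[12]=2)=1; Z[13]=1
i=14: fresh scan; Z[14]=0
i=15: fresh scan; Z[15]=4 extend→box=[15,19)
i=16: min(r-i=3, Z[1]=13)=3; Z[16]=3
i=17: min(r-i=2, Z[2]=12)=2; Z[17]=2
i=18: min(r-i=1, Z[3]=11)=1; Z[18]=1
i=19: fresh scan; Z[19]=0
i=20: fresh scan; Z[20]=1 extend→box=[20,21)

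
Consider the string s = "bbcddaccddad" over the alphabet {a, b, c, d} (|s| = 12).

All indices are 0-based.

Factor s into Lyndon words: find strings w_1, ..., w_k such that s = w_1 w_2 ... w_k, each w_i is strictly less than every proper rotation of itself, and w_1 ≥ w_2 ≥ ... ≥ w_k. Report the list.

["bbcdd", "accddad"]

emit factor 1: 'bbcdd' (i=0, period=5)
emit factor 2: 'accddad' (i=5, period=7)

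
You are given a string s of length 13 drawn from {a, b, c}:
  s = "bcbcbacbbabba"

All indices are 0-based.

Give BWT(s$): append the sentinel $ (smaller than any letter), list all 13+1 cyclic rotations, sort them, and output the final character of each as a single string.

rank  rotation        last
    0  $bcbcbacbbabba  a
    1  a$bcbcbacbbabb  b
    2  abba$bcbcbacbb  b
    3  acbbabba$bcbcb  b
    4  ba$bcbcbacbbab  b
    5  babba$bcbcbacb  b
    6  bacbbabba$bcbc  c
    7  bba$bcbcbacbba  a
    8  bbabba$bcbcbac  c
    9  bcbacbbabba$bc  c
   10  bcbcbacbbabba$  $
   11  cbacbbabba$bcb  b
   12  cbbabba$bcbcba  a
   13  cbcbacbbabba$b  b

abbbbbcacc$bab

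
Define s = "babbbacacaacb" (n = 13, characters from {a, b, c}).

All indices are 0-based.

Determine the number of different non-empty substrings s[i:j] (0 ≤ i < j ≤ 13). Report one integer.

75

rank | idx | suffix
   0 |   9 | aacb
   1 |   1 | abbbacacaacb
   2 |   7 | acaacb
   3 |   5 | acacaacb
   4 |  10 | acb
   5 |  12 | b
   6 |   0 | babbbacacaacb
   7 |   4 | bacacaacb
   8 |   3 | bbacacaacb
   9 |   2 | bbbacacaacb
  10 |   8 | caacb
  11 |   6 | cacaacb
  12 |  11 | cb

SA = [9, 1, 7, 5, 10, 12, 0, 4, 3, 2, 8, 6, 11]
i: (SA[i-1],SA[i]) lcp shared
  1: (9,1) 1 'a'
  2: (1,7) 1 'a'
  3: (7,5) 3 'aca'
  4: (5,10) 2 'ac'
  5: (10,12) 0 ''
  6: (12,0) 1 'b'
  7: (0,4) 2 'ba'
  8: (4,3) 1 'b'
  9: (3,2) 2 'bb'
  10: (2,8) 0 ''
  11: (8,6) 2 'ca'
  12: (6,11) 1 'c'

n(n+1)/2 = 13·14/2 = 91
Σ LCP = 0 + 1 + 1 + 3 + 2 + 0 + 1 + 2 + 1 + 2 + 0 + 2 + 1 = 16
distinct = 91 − 16 = 75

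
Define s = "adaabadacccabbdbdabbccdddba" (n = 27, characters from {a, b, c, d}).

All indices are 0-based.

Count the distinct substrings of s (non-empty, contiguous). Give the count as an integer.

rank→(start, suffix):
  0 → (26, 'a')
  1 → (2, 'aabadacccabbdbdabbccdddba')
  2 → (3, 'abadacccabbdbdabbccdddba')
  3 → (17, 'abbccdddba')
  4 → (11, 'abbdbdabbccdddba')
  5 → (7, 'acccabbdbdabbccdddba')
  6 → (0, 'adaabadacccabbdbdabbccdddba')
  7 → (5, 'adacccabbdbdabbccdddba')
  8 → (25, 'ba')
  9 → (4, 'badacccabbdbdabbccdddba')
  10 → (18, 'bbccdddba')
  11 → (12, 'bbdbdabbccdddba')
  12 → (19, 'bccdddba')
  13 → (15, 'bdabbccdddba')
  14 → (13, 'bdbdabbccdddba')
  15 → (10, 'cabbdbdabbccdddba')
  16 → (9, 'ccabbdbdabbccdddba')
  17 → (8, 'cccabbdbdabbccdddba')
  18 → (20, 'ccdddba')
  19 → (21, 'cdddba')
  20 → (1, 'daabadacccabbdbdabbccdddba')
  21 → (16, 'dabbccdddba')
  22 → (6, 'dacccabbdbdabbccdddba')
  23 → (24, 'dba')
  24 → (14, 'dbdabbccdddba')
  25 → (23, 'ddba')
  26 → (22, 'dddba')

SA = [26, 2, 3, 17, 11, 7, 0, 5, 25, 4, 18, 12, 19, 15, 13, 10, 9, 8, 20, 21, 1, 16, 6, 24, 14, 23, 22]
rank  pair      lcp
   1  s[26:],s[2:]  1  'a'
   2  s[2:],s[3:]  1  'a'
   3  s[3:],s[17:]  2  'ab'
   4  s[17:],s[11:]  3  'abb'
   5  s[11:],s[7:]  1  'a'
   6  s[7:],s[0:]  1  'a'
   7  s[0:],s[5:]  3  'ada'
   8  s[5:],s[25:]  0  ''
   9  s[25:],s[4:]  2  'ba'
  10  s[4:],s[18:]  1  'b'
  11  s[18:],s[12:]  2  'bb'
  12  s[12:],s[19:]  1  'b'
  13  s[19:],s[15:]  1  'b'
  14  s[15:],s[13:]  2  'bd'
  15  s[13:],s[10:]  0  ''
  16  s[10:],s[9:]  1  'c'
  17  s[9:],s[8:]  2  'cc'
  18  s[8:],s[20:]  2  'cc'
  19  s[20:],s[21:]  1  'c'
  20  s[21:],s[1:]  0  ''
  21  s[1:],s[16:]  2  'da'
  22  s[16:],s[6:]  2  'da'
  23  s[6:],s[24:]  1  'd'
  24  s[24:],s[14:]  2  'db'
  25  s[14:],s[23:]  1  'd'
  26  s[23:],s[22:]  2  'dd'

n(n+1)/2 = 27·28/2 = 378
Σ LCP = 0 + 1 + 1 + 2 + 3 + 1 + 1 + 3 + 0 + 2 + 1 + 2 + 1 + 1 + 2 + 0 + 1 + 2 + 2 + 1 + 0 + 2 + 2 + 1 + 2 + 1 + 2 = 37
distinct = 378 − 37 = 341

341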